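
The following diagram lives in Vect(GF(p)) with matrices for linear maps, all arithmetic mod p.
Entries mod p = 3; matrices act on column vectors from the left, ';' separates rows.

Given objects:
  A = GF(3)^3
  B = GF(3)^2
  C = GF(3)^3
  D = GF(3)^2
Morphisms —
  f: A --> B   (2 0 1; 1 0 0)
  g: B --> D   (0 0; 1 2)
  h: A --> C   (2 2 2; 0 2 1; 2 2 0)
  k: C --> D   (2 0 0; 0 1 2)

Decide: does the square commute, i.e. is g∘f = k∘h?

1) trace f;g:
  e0=⟨1,0,0⟩ f-->⟨2,1⟩ g-->⟨0,1⟩
  e1=⟨0,1,0⟩ f-->⟨0,0⟩ g-->⟨0,0⟩
  e2=⟨0,0,1⟩ f-->⟨1,0⟩ g-->⟨0,1⟩
  ⟦path⟧₁ = (0 0 0; 1 0 1)
2) trace h;k:
  e0=⟨1,0,0⟩ h-->⟨2,0,2⟩ k-->⟨1,1⟩
  e1=⟨0,1,0⟩ h-->⟨2,2,2⟩ k-->⟨1,0⟩
  e2=⟨0,0,1⟩ h-->⟨2,1,0⟩ k-->⟨1,1⟩
  ⟦path⟧₂ = (1 1 1; 1 0 1)
Equal? differ; not commutative

Answer: DOES NOT COMMUTE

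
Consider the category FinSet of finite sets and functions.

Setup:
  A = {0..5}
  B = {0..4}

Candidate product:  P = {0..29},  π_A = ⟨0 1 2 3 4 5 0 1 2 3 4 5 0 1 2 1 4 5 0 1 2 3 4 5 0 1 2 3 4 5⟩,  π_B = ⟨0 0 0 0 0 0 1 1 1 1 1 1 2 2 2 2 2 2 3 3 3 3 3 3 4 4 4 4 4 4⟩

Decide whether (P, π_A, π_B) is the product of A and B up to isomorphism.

Answer: NOT A VALID PRODUCT — duplicate pair at indices 13,15

Work:
|A|·|B| = 6·5 = 30;  |P| = 30
Check the pairing map k ↦ (π_A(k), π_B(k)):
  0 : (0,0)
  1 : (1,0)
  2 : (2,0)
  3 : (3,0)
  4 : (4,0)
  5 : (5,0)
  6 : (0,1)
  7 : (1,1)
  8 : (2,1)
  9 : (3,1)
  10 : (4,1)
  11 : (5,1)
  12 : (0,2)
  13 : (1,2)
  14 : (2,2)
  15 : (1,2)  ✗ repeats pair of k=13
  16 : (4,2)
  17 : (5,2)
  18 : (0,3)
  19 : (1,3)
  20 : (2,3)
  21 : (3,3)
  22 : (4,3)
  23 : (5,3)
  24 : (0,4)
  25 : (1,4)
  26 : (2,4)
  27 : (3,4)
  28 : (4,4)
  29 : (5,4)
distinct pairs in image: 29 / 30 needed
  → (1,2) hit at k=13 and k=15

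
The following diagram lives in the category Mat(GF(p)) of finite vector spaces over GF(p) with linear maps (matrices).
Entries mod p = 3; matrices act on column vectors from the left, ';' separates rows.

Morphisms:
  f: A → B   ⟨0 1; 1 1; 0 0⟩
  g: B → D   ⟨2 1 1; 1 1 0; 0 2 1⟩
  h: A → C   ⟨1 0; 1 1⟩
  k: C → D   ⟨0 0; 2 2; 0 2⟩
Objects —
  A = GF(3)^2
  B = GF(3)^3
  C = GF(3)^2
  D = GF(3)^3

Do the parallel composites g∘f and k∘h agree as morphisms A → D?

1) trace f;g:
  e0=[1,0] f→[0,1,0] g→[1,1,2]
  e1=[0,1] f→[1,1,0] g→[0,2,2]
  result₁ = ⟨1 0; 1 2; 2 2⟩
2) trace h;k:
  e0=[1,0] h→[1,1] k→[0,1,2]
  e1=[0,1] h→[0,1] k→[0,2,2]
  result₂ = ⟨0 0; 1 2; 2 2⟩
Equal? differ; not commutative

Answer: DOES NOT COMMUTE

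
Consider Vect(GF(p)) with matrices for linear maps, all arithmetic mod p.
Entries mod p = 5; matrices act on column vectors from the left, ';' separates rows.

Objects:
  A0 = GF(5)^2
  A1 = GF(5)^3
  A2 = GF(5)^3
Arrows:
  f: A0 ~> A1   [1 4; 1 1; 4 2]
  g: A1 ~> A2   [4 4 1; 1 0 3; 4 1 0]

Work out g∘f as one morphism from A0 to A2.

  e0=[1,0] f~>[1,1,4] g~>[2,3,0]
  e1=[0,1] f~>[4,1,2] g~>[2,0,2]
⟦path⟧: [2 2; 3 0; 0 2]

Answer: [2 2; 3 0; 0 2]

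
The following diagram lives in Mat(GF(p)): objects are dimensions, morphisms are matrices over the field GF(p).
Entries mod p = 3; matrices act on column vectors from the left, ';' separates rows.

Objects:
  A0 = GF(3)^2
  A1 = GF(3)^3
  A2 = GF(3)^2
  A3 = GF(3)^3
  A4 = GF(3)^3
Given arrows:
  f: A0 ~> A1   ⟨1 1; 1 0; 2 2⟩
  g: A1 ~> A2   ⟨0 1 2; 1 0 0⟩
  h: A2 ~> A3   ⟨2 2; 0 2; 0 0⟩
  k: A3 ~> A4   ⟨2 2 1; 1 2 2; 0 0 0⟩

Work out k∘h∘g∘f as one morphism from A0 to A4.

Answer: ⟨1 0; 1 2; 0 0⟩

Work:
  e0=(1,0) f~>(1,1,2) g~>(2,1) h~>(0,2,0) k~>(1,1,0)
  e1=(0,1) f~>(1,0,2) g~>(1,1) h~>(1,2,0) k~>(0,2,0)
result: ⟨1 0; 1 2; 0 0⟩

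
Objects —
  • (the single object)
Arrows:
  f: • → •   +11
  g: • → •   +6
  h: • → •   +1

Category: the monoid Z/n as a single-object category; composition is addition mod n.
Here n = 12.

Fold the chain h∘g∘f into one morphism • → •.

  0 +11≡11 +6≡5 +1≡6  (mod 12)
result: +6

Answer: +6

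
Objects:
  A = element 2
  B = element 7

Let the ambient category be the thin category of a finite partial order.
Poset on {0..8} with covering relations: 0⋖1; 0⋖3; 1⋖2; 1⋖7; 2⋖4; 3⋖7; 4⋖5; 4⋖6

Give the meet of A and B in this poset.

{x : x⊑A ∧ x⊑B} = {0,1}  (A=2, B=7)
  0 ⊑ 1
  1 ⊑ 1
glb = 1

Answer: A∧B = 1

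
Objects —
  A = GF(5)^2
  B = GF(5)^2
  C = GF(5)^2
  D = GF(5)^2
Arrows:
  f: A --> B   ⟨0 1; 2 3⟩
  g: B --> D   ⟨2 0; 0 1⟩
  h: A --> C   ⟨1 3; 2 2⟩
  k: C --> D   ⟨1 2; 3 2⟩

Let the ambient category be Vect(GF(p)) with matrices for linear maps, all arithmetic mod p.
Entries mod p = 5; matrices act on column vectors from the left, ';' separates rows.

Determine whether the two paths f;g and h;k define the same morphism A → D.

Answer: COMMUTES

Trace:
1) trace f;g:
  e0=⟨1,0⟩ f-->⟨0,2⟩ g-->⟨0,2⟩
  e1=⟨0,1⟩ f-->⟨1,3⟩ g-->⟨2,3⟩
  ⟦path⟧₁ = ⟨0 2; 2 3⟩
2) trace h;k:
  e0=⟨1,0⟩ h-->⟨1,2⟩ k-->⟨0,2⟩
  e1=⟨0,1⟩ h-->⟨3,2⟩ k-->⟨2,3⟩
  ⟦path⟧₂ = ⟨0 2; 2 3⟩
Equal? same morphism ✓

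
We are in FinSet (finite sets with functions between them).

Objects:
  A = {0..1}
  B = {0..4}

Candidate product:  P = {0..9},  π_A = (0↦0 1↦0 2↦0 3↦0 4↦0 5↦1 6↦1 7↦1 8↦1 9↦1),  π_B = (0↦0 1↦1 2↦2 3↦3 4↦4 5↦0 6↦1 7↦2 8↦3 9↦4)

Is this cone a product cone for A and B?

Answer: VALID PRODUCT

Work:
|A|·|B| = 2·5 = 10;  |P| = 10
Check the pairing map k ↦ (π_A(k), π_B(k)):
  0 ↦ (0,0)
  1 ↦ (0,1)
  2 ↦ (0,2)
  3 ↦ (0,3)
  4 ↦ (0,4)
  5 ↦ (1,0)
  6 ↦ (1,1)
  7 ↦ (1,2)
  8 ↦ (1,3)
  9 ↦ (1,4)
distinct pairs in image: 10 / 10 needed
  → bijection onto A×B; projections well-typed.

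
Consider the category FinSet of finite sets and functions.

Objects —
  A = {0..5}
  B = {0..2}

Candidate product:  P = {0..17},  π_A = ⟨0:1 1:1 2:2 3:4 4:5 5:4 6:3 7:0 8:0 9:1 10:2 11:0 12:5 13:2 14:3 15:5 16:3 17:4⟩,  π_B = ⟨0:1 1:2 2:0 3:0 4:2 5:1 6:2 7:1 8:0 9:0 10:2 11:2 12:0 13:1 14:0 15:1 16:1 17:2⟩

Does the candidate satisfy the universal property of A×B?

Answer: VALID PRODUCT

Work:
|A|·|B| = 6·3 = 18;  |P| = 18
Check the pairing map k ↦ (π_A(k), π_B(k)):
  0 : (1,1)
  1 : (1,2)
  2 : (2,0)
  3 : (4,0)
  4 : (5,2)
  5 : (4,1)
  6 : (3,2)
  7 : (0,1)
  8 : (0,0)
  9 : (1,0)
  10 : (2,2)
  11 : (0,2)
  12 : (5,0)
  13 : (2,1)
  14 : (3,0)
  15 : (5,1)
  16 : (3,1)
  17 : (4,2)
distinct pairs in image: 18 / 18 needed
  → bijection onto A×B; projections well-typed.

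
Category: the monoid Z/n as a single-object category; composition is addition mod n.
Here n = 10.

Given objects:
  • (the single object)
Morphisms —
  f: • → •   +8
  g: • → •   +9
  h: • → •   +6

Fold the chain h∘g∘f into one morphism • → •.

Answer: +3

Trace:
  0 +8≡8 +9≡7 +6≡3  (mod 10)
result: +3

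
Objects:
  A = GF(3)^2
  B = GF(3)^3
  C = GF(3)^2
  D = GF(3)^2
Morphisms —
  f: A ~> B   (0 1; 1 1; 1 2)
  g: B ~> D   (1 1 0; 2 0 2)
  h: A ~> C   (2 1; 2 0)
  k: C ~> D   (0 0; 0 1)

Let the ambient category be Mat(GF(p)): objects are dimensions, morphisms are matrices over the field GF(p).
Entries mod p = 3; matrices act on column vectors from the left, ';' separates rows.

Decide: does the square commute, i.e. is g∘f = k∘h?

Answer: DOES NOT COMMUTE

Work:
Along f;g (path 1):
  e0=[1,0] f~>[0,1,1] g~>[1,2]
  e1=[0,1] f~>[1,1,2] g~>[2,0]
  result₁ = (1 2; 2 0)
Along h;k (path 2):
  e0=[1,0] h~>[2,2] k~>[0,2]
  e1=[0,1] h~>[1,0] k~>[0,0]
  result₂ = (0 0; 2 0)
Equal? distinct morphisms ✗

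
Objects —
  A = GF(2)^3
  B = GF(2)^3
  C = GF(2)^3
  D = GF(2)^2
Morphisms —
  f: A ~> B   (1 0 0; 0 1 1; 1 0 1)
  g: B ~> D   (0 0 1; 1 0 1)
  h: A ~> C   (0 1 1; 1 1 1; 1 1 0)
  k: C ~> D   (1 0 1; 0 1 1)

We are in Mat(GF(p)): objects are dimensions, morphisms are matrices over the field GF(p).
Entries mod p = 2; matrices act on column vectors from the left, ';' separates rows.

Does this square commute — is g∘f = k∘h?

1) trace f;g:
  e0=(1,0,0) f~>(1,0,1) g~>(1,0)
  e1=(0,1,0) f~>(0,1,0) g~>(0,0)
  e2=(0,0,1) f~>(0,1,1) g~>(1,1)
  ⟦path⟧₁ = (1 0 1; 0 0 1)
2) trace h;k:
  e0=(1,0,0) h~>(0,1,1) k~>(1,0)
  e1=(0,1,0) h~>(1,1,1) k~>(0,0)
  e2=(0,0,1) h~>(1,1,0) k~>(1,1)
  ⟦path⟧₂ = (1 0 1; 0 0 1)
Equal? equal; square commutes

Answer: COMMUTES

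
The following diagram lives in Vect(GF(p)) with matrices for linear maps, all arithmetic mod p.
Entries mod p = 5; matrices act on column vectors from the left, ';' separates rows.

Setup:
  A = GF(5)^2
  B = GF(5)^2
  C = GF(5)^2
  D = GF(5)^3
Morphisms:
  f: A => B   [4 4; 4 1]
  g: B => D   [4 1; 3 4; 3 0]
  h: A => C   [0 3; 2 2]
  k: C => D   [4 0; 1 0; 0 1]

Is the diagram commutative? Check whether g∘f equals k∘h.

Along f;g (path 1):
  e0=(1,0) f=>(4,4) g=>(0,3,2)
  e1=(0,1) f=>(4,1) g=>(2,1,2)
  result₁ = [0 2; 3 1; 2 2]
Along h;k (path 2):
  e0=(1,0) h=>(0,2) k=>(0,0,2)
  e1=(0,1) h=>(3,2) k=>(2,3,2)
  result₂ = [0 2; 0 3; 2 2]
Equal? NO — does not commute

Answer: DOES NOT COMMUTE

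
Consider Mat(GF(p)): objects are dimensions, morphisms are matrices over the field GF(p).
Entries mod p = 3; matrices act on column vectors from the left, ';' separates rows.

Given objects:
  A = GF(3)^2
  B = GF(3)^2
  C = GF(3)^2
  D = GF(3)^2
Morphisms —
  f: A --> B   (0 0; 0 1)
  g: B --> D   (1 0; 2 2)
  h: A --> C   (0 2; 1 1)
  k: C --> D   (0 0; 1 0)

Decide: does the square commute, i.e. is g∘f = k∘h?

Answer: COMMUTES

Work:
Along f;g (path 1):
  e0=(1,0) f-->(0,0) g-->(0,0)
  e1=(0,1) f-->(0,1) g-->(0,2)
  result₁ = (0 0; 0 2)
Along h;k (path 2):
  e0=(1,0) h-->(0,1) k-->(0,0)
  e1=(0,1) h-->(2,1) k-->(0,2)
  result₂ = (0 0; 0 2)
Equal? YES — commutes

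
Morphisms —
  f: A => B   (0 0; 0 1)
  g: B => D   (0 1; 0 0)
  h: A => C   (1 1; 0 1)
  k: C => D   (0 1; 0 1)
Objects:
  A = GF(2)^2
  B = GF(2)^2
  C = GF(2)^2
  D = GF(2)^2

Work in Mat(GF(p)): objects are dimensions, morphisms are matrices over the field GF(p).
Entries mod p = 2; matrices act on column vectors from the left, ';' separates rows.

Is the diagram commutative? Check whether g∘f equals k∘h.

Path 1 = f;g:
  e0=(1,0) f=>(0,0) g=>(0,0)
  e1=(0,1) f=>(0,1) g=>(1,0)
  ⟦path⟧₁ = (0 1; 0 0)
Path 2 = h;k:
  e0=(1,0) h=>(1,0) k=>(0,0)
  e1=(0,1) h=>(1,1) k=>(1,1)
  ⟦path⟧₂ = (0 1; 0 1)
Equal? distinct morphisms ✗

Answer: DOES NOT COMMUTE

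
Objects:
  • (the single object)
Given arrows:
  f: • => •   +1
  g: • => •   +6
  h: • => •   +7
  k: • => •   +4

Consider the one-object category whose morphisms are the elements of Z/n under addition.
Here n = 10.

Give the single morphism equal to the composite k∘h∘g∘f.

  0 +1≡1 +6≡7 +7≡4 +4≡8  (mod 10)
result: +8

Answer: +8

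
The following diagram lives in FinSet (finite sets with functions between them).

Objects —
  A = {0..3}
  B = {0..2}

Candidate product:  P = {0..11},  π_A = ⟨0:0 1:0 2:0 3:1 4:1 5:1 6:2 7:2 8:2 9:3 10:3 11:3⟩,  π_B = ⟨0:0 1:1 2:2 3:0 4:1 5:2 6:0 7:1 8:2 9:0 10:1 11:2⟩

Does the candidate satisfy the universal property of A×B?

Answer: VALID PRODUCT

Work:
|A|·|B| = 4·3 = 12;  |P| = 12
Check the pairing map k ↦ (π_A(k), π_B(k)):
  0 : (0,0)
  1 : (0,1)
  2 : (0,2)
  3 : (1,0)
  4 : (1,1)
  5 : (1,2)
  6 : (2,0)
  7 : (2,1)
  8 : (2,2)
  9 : (3,0)
  10 : (3,1)
  11 : (3,2)
distinct pairs in image: 12 / 12 needed
  → bijection onto A×B; projections well-typed.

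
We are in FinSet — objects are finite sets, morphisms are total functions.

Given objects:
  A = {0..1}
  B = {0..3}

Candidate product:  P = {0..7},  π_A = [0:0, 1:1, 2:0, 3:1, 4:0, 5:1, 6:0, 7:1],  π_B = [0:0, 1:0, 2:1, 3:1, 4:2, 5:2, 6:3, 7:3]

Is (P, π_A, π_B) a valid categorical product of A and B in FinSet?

|A|·|B| = 2·4 = 8;  |P| = 8
Check the pairing map k ↦ (π_A(k), π_B(k)):
  0 : (0,0)
  1 : (1,0)
  2 : (0,1)
  3 : (1,1)
  4 : (0,2)
  5 : (1,2)
  6 : (0,3)
  7 : (1,3)
distinct pairs in image: 8 / 8 needed
  → bijection onto A×B; projections well-typed.

Answer: VALID PRODUCT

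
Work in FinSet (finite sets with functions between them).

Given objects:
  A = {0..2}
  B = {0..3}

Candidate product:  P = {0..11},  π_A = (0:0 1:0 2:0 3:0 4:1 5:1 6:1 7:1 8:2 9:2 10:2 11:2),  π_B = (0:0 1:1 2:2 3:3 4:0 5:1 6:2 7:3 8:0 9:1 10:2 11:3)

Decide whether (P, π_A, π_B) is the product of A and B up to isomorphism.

Answer: VALID PRODUCT

Work:
|A|·|B| = 3·4 = 12;  |P| = 12
Check the pairing map k ↦ (π_A(k), π_B(k)):
  0 : (0,0)
  1 : (0,1)
  2 : (0,2)
  3 : (0,3)
  4 : (1,0)
  5 : (1,1)
  6 : (1,2)
  7 : (1,3)
  8 : (2,0)
  9 : (2,1)
  10 : (2,2)
  11 : (2,3)
distinct pairs in image: 12 / 12 needed
  → bijection onto A×B; projections well-typed.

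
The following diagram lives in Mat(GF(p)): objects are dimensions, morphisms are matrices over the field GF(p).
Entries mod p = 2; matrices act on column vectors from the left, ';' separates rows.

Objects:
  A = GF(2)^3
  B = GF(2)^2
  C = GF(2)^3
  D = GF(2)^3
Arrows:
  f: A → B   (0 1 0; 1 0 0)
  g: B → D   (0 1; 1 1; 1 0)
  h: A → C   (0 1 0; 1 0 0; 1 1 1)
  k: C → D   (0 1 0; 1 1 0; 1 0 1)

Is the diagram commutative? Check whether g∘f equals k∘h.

Along f;g (path 1):
  e0=(1,0,0) f→(0,1) g→(1,1,0)
  e1=(0,1,0) f→(1,0) g→(0,1,1)
  e2=(0,0,1) f→(0,0) g→(0,0,0)
  ⟦path⟧₁ = (1 0 0; 1 1 0; 0 1 0)
Along h;k (path 2):
  e0=(1,0,0) h→(0,1,1) k→(1,1,1)
  e1=(0,1,0) h→(1,0,1) k→(0,1,0)
  e2=(0,0,1) h→(0,0,1) k→(0,0,1)
  ⟦path⟧₂ = (1 0 0; 1 1 0; 1 0 1)
Equal? differ; not commutative

Answer: DOES NOT COMMUTE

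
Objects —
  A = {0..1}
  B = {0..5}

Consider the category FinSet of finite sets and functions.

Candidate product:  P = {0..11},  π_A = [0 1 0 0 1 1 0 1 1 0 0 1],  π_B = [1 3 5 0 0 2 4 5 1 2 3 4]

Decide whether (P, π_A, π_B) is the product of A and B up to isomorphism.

Answer: VALID PRODUCT

Derivation:
|A|·|B| = 2·6 = 12;  |P| = 12
Check the pairing map k ↦ (π_A(k), π_B(k)):
  0 ↦ (0,1)
  1 ↦ (1,3)
  2 ↦ (0,5)
  3 ↦ (0,0)
  4 ↦ (1,0)
  5 ↦ (1,2)
  6 ↦ (0,4)
  7 ↦ (1,5)
  8 ↦ (1,1)
  9 ↦ (0,2)
  10 ↦ (0,3)
  11 ↦ (1,4)
distinct pairs in image: 12 / 12 needed
  → bijection onto A×B; projections well-typed.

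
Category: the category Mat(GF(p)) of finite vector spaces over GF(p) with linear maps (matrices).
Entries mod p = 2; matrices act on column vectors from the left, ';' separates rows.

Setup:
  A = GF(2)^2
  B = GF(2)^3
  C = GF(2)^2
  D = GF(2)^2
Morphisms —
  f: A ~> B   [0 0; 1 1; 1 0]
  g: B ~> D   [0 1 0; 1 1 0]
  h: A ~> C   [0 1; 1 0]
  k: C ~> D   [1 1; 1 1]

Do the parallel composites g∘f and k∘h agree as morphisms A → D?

Path 1 = f;g:
  e0=[1,0] f~>[0,1,1] g~>[1,1]
  e1=[0,1] f~>[0,1,0] g~>[1,1]
  composite₁ = [1 1; 1 1]
Path 2 = h;k:
  e0=[1,0] h~>[0,1] k~>[1,1]
  e1=[0,1] h~>[1,0] k~>[1,1]
  composite₂ = [1 1; 1 1]
Equal? equal; square commutes

Answer: COMMUTES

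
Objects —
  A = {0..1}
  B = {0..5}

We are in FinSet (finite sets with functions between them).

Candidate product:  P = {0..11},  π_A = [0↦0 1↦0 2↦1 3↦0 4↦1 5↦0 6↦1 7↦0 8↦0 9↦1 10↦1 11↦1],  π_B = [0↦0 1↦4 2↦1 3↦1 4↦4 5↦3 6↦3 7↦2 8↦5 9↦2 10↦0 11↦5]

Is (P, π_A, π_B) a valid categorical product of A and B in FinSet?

|A|·|B| = 2·6 = 12;  |P| = 12
Check the pairing map k ↦ (π_A(k), π_B(k)):
  0 ↦ (0,0)
  1 ↦ (0,4)
  2 ↦ (1,1)
  3 ↦ (0,1)
  4 ↦ (1,4)
  5 ↦ (0,3)
  6 ↦ (1,3)
  7 ↦ (0,2)
  8 ↦ (0,5)
  9 ↦ (1,2)
  10 ↦ (1,0)
  11 ↦ (1,5)
distinct pairs in image: 12 / 12 needed
  → bijection onto A×B; projections well-typed.

Answer: VALID PRODUCT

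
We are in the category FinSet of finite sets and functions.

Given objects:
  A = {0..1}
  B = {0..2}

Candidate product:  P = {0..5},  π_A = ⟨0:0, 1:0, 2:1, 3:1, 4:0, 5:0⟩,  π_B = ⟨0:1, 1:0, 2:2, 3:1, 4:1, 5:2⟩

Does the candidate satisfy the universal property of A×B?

|A|·|B| = 2·3 = 6;  |P| = 6
Check the pairing map k ↦ (π_A(k), π_B(k)):
  0 : (0,1)
  1 : (0,0)
  2 : (1,2)
  3 : (1,1)
  4 : (0,1)  ✗ repeats pair of k=0
  5 : (0,2)
distinct pairs in image: 5 / 6 needed
  → (0,1) hit at k=0 and k=4

Answer: NOT A VALID PRODUCT — duplicate pair at indices 4,0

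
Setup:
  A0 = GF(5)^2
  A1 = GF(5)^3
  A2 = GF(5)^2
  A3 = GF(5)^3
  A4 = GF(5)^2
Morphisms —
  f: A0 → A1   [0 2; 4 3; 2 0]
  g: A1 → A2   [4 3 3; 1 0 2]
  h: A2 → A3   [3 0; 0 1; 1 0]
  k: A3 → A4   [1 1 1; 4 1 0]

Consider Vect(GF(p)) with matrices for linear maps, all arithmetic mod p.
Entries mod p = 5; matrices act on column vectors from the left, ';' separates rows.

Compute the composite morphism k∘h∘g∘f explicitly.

  e0=(1,0) f→(0,4,2) g→(3,4) h→(4,4,3) k→(1,0)
  e1=(0,1) f→(2,3,0) g→(2,2) h→(1,2,2) k→(0,1)
composite: [1 0; 0 1]

Answer: [1 0; 0 1]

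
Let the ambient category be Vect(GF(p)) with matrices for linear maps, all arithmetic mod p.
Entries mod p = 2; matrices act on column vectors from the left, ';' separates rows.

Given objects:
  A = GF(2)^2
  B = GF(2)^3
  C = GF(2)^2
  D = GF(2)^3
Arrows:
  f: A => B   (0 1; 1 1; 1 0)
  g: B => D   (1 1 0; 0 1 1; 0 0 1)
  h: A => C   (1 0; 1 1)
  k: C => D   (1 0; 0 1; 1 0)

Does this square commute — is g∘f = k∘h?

Path 1 = f;g:
  e0=⟨1,0⟩ f=>⟨0,1,1⟩ g=>⟨1,0,1⟩
  e1=⟨0,1⟩ f=>⟨1,1,0⟩ g=>⟨0,1,0⟩
  composite₁ = (1 0; 0 1; 1 0)
Path 2 = h;k:
  e0=⟨1,0⟩ h=>⟨1,1⟩ k=>⟨1,1,1⟩
  e1=⟨0,1⟩ h=>⟨0,1⟩ k=>⟨0,1,0⟩
  composite₂ = (1 0; 1 1; 1 0)
Equal? distinct morphisms ✗

Answer: DOES NOT COMMUTE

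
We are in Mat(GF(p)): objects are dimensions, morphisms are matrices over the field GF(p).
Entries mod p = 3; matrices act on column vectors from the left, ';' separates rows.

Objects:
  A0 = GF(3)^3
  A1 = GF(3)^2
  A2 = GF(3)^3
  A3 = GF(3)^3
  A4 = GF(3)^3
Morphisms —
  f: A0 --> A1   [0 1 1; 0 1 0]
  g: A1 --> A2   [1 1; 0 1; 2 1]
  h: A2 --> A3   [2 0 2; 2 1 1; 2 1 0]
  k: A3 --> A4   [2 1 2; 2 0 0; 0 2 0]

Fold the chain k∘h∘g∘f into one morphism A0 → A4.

  e0=⟨1,0,0⟩ f-->⟨0,0⟩ g-->⟨0,0,0⟩ h-->⟨0,0,0⟩ k-->⟨0,0,0⟩
  e1=⟨0,1,0⟩ f-->⟨1,1⟩ g-->⟨2,1,0⟩ h-->⟨1,2,2⟩ k-->⟨2,2,1⟩
  e2=⟨0,0,1⟩ f-->⟨1,0⟩ g-->⟨1,0,2⟩ h-->⟨0,1,2⟩ k-->⟨2,0,2⟩
composite: [0 2 2; 0 2 0; 0 1 2]

Answer: [0 2 2; 0 2 0; 0 1 2]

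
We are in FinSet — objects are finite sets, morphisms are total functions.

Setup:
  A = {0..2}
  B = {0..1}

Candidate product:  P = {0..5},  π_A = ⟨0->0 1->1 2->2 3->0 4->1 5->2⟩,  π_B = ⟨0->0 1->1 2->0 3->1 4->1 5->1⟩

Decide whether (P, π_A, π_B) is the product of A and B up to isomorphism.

Answer: NOT A VALID PRODUCT — duplicate pair at indices 4,1

Derivation:
|A|·|B| = 3·2 = 6;  |P| = 6
Check the pairing map k ↦ (π_A(k), π_B(k)):
  0 -> (0,0)
  1 -> (1,1)
  2 -> (2,0)
  3 -> (0,1)
  4 -> (1,1)  ✗ repeats pair of k=1
  5 -> (2,1)
distinct pairs in image: 5 / 6 needed
  → (1,1) hit at k=1 and k=4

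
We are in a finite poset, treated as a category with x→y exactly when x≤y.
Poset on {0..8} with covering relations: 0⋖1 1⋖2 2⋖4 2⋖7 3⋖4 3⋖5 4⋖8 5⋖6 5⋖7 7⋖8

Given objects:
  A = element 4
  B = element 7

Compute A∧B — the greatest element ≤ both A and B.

Answer: NO MEET EXISTS

Trace:
Lower bounds of A=4 and B=7: {0,1,2,3}
  maximal lower bounds 2 and 3 are incomparable: neither 2≤3 nor 3≤2
→ no greatest lower bound exists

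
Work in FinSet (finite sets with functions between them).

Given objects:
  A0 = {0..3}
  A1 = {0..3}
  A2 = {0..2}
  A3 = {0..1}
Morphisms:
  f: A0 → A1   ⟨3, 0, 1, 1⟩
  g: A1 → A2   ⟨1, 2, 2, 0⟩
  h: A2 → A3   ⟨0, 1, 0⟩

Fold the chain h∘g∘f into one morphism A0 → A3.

Answer: ⟨0, 1, 0, 0⟩

Work:
  0 f→3 g→0 h→0
  1 f→0 g→1 h→1
  2 f→1 g→2 h→0
  3 f→1 g→2 h→0
⟦path⟧: ⟨0, 1, 0, 0⟩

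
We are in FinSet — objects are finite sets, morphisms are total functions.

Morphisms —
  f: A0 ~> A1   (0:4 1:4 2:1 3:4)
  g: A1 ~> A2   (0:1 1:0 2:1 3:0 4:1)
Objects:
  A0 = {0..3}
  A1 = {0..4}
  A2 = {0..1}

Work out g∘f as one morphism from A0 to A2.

Answer: (0:1 1:1 2:0 3:1)

Derivation:
  0 f~>4 g~>1
  1 f~>4 g~>1
  2 f~>1 g~>0
  3 f~>4 g~>1
result: (0:1 1:1 2:0 3:1)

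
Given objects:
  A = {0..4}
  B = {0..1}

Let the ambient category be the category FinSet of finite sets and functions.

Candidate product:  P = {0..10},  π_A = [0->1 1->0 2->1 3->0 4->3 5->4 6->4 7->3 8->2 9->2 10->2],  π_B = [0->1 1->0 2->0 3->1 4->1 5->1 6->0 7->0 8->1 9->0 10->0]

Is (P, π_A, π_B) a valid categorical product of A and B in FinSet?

|A|·|B| = 5·2 = 10;  |P| = 11
  → cardinalities differ; no bijection possible.

Answer: NOT A VALID PRODUCT — |P|=11 ≠ |A|·|B|=10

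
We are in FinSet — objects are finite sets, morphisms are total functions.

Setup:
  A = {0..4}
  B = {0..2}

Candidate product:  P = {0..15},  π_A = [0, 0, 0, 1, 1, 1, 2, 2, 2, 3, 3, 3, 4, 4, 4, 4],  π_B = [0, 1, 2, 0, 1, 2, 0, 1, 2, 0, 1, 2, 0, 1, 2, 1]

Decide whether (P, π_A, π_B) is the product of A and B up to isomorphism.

|A|·|B| = 5·3 = 15;  |P| = 16
  → cardinalities differ; no bijection possible.

Answer: NOT A VALID PRODUCT — |P|=16 ≠ |A|·|B|=15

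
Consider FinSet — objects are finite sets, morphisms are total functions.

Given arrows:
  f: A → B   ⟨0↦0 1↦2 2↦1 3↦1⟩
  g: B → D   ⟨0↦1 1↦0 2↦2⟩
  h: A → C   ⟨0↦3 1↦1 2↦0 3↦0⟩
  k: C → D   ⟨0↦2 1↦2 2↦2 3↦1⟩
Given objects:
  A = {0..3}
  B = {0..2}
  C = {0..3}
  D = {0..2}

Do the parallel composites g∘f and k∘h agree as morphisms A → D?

Answer: DOES NOT COMMUTE

Trace:
Along f;g (path 1):
  0 f→0 g→1
  1 f→2 g→2
  2 f→1 g→0
  3 f→1 g→0
  result₁ = ⟨0↦1 1↦2 2↦0 3↦0⟩
Along h;k (path 2):
  0 h→3 k→1
  1 h→1 k→2
  2 h→0 k→2
  3 h→0 k→2
  result₂ = ⟨0↦1 1↦2 2↦2 3↦2⟩
Equal? differ; not commutative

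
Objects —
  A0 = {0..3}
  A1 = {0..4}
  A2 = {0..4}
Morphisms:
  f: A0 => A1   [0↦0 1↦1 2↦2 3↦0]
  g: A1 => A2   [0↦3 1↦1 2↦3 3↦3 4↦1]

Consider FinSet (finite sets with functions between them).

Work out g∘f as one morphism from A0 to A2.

Answer: [0↦3 1↦1 2↦3 3↦3]

Derivation:
  0 f=>0 g=>3
  1 f=>1 g=>1
  2 f=>2 g=>3
  3 f=>0 g=>3
composite: [0↦3 1↦1 2↦3 3↦3]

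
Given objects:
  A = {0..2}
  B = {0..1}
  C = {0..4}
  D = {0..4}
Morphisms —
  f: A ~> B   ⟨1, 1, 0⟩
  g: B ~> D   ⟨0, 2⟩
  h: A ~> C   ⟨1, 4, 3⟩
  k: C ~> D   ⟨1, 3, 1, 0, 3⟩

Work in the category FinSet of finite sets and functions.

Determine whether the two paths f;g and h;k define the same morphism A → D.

Answer: DOES NOT COMMUTE

Derivation:
Along f;g (path 1):
  0 f~>1 g~>2
  1 f~>1 g~>2
  2 f~>0 g~>0
  ⟦path⟧₁ = ⟨2, 2, 0⟩
Along h;k (path 2):
  0 h~>1 k~>3
  1 h~>4 k~>3
  2 h~>3 k~>0
  ⟦path⟧₂ = ⟨3, 3, 0⟩
Equal? NO — does not commute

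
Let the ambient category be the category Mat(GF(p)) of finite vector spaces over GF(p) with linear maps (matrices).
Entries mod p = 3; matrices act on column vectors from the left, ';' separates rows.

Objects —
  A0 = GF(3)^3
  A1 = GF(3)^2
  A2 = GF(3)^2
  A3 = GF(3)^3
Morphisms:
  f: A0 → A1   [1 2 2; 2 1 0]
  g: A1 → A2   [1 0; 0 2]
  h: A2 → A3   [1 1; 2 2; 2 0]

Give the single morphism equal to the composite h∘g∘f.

Answer: [2 1 2; 1 2 1; 2 1 1]

Work:
  e0=⟨1,0,0⟩ f→⟨1,2⟩ g→⟨1,1⟩ h→⟨2,1,2⟩
  e1=⟨0,1,0⟩ f→⟨2,1⟩ g→⟨2,2⟩ h→⟨1,2,1⟩
  e2=⟨0,0,1⟩ f→⟨2,0⟩ g→⟨2,0⟩ h→⟨2,1,1⟩
composite: [2 1 2; 1 2 1; 2 1 1]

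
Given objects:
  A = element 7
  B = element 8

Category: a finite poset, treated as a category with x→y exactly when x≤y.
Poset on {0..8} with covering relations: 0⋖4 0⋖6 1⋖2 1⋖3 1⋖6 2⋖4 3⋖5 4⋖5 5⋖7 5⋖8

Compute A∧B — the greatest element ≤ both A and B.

{x : x⊑A ∧ x⊑B} = {0,1,2,3,4,5}  (A=7, B=8)
  0 ⊑ 5
  1 ⊑ 5
  2 ⊑ 5
  3 ⊑ 5
  4 ⊑ 5
  5 ⊑ 5
glb = 5

Answer: A∧B = 5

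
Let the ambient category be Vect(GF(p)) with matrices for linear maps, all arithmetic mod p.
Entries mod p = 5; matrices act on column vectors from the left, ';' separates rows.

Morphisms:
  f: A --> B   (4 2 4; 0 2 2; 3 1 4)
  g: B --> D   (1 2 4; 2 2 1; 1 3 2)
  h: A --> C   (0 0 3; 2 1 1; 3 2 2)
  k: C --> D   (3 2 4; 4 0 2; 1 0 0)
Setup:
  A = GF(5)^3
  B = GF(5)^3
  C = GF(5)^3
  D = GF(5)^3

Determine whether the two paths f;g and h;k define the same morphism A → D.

Answer: COMMUTES

Work:
1) trace f;g:
  e0=⟨1,0,0⟩ f-->⟨4,0,3⟩ g-->⟨1,1,0⟩
  e1=⟨0,1,0⟩ f-->⟨2,2,1⟩ g-->⟨0,4,0⟩
  e2=⟨0,0,1⟩ f-->⟨4,2,4⟩ g-->⟨4,1,3⟩
  composite₁ = (1 0 4; 1 4 1; 0 0 3)
2) trace h;k:
  e0=⟨1,0,0⟩ h-->⟨0,2,3⟩ k-->⟨1,1,0⟩
  e1=⟨0,1,0⟩ h-->⟨0,1,2⟩ k-->⟨0,4,0⟩
  e2=⟨0,0,1⟩ h-->⟨3,1,2⟩ k-->⟨4,1,3⟩
  composite₂ = (1 0 4; 1 4 1; 0 0 3)
Equal? same morphism ✓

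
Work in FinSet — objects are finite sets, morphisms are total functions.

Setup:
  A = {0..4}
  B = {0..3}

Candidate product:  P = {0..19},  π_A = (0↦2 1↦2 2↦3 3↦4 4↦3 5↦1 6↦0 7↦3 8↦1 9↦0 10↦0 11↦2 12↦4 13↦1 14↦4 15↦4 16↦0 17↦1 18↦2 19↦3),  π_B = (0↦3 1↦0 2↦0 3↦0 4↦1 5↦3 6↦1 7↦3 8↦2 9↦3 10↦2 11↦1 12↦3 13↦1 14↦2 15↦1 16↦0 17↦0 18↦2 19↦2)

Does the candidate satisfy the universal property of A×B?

Answer: VALID PRODUCT

Work:
|A|·|B| = 5·4 = 20;  |P| = 20
Check the pairing map k ↦ (π_A(k), π_B(k)):
  0 ↦ (2,3)
  1 ↦ (2,0)
  2 ↦ (3,0)
  3 ↦ (4,0)
  4 ↦ (3,1)
  5 ↦ (1,3)
  6 ↦ (0,1)
  7 ↦ (3,3)
  8 ↦ (1,2)
  9 ↦ (0,3)
  10 ↦ (0,2)
  11 ↦ (2,1)
  12 ↦ (4,3)
  13 ↦ (1,1)
  14 ↦ (4,2)
  15 ↦ (4,1)
  16 ↦ (0,0)
  17 ↦ (1,0)
  18 ↦ (2,2)
  19 ↦ (3,2)
distinct pairs in image: 20 / 20 needed
  → bijection onto A×B; projections well-typed.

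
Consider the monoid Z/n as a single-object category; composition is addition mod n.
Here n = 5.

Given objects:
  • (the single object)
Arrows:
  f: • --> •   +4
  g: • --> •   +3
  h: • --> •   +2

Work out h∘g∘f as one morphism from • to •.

  0 +4≡4 +3≡2 +2≡4  (mod 5)
⟦path⟧: +4

Answer: +4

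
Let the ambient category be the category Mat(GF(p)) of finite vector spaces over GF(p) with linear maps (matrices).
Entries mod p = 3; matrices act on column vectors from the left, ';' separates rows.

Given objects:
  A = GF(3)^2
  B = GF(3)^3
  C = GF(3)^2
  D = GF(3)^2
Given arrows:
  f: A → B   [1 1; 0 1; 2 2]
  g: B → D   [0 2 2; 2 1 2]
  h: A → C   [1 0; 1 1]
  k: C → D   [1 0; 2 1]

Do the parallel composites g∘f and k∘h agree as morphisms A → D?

Path 1 = f;g:
  e0=⟨1,0⟩ f→⟨1,0,2⟩ g→⟨1,0⟩
  e1=⟨0,1⟩ f→⟨1,1,2⟩ g→⟨0,1⟩
  composite₁ = [1 0; 0 1]
Path 2 = h;k:
  e0=⟨1,0⟩ h→⟨1,1⟩ k→⟨1,0⟩
  e1=⟨0,1⟩ h→⟨0,1⟩ k→⟨0,1⟩
  composite₂ = [1 0; 0 1]
Equal? same morphism ✓

Answer: COMMUTES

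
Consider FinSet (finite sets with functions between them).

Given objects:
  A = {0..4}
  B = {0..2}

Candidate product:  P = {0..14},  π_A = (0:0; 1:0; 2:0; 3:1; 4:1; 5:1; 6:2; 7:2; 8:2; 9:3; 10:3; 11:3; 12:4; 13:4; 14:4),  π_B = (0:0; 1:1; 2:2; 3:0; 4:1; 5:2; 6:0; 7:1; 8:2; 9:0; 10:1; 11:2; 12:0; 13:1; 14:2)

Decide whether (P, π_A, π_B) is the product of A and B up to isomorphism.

|A|·|B| = 5·3 = 15;  |P| = 15
Check the pairing map k ↦ (π_A(k), π_B(k)):
  0 : (0,0)
  1 : (0,1)
  2 : (0,2)
  3 : (1,0)
  4 : (1,1)
  5 : (1,2)
  6 : (2,0)
  7 : (2,1)
  8 : (2,2)
  9 : (3,0)
  10 : (3,1)
  11 : (3,2)
  12 : (4,0)
  13 : (4,1)
  14 : (4,2)
distinct pairs in image: 15 / 15 needed
  → bijection onto A×B; projections well-typed.

Answer: VALID PRODUCT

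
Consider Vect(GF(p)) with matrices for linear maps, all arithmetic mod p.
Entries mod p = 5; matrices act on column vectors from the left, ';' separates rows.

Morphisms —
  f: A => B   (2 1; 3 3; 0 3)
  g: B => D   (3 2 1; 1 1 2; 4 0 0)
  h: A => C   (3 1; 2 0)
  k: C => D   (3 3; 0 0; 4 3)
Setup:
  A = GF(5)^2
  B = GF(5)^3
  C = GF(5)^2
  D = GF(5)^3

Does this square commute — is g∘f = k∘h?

Answer: DOES NOT COMMUTE

Derivation:
1) trace f;g:
  e0=⟨1,0⟩ f=>⟨2,3,0⟩ g=>⟨2,0,3⟩
  e1=⟨0,1⟩ f=>⟨1,3,3⟩ g=>⟨2,0,4⟩
  ⟦path⟧₁ = (2 2; 0 0; 3 4)
2) trace h;k:
  e0=⟨1,0⟩ h=>⟨3,2⟩ k=>⟨0,0,3⟩
  e1=⟨0,1⟩ h=>⟨1,0⟩ k=>⟨3,0,4⟩
  ⟦path⟧₂ = (0 3; 0 0; 3 4)
Equal? NO — does not commute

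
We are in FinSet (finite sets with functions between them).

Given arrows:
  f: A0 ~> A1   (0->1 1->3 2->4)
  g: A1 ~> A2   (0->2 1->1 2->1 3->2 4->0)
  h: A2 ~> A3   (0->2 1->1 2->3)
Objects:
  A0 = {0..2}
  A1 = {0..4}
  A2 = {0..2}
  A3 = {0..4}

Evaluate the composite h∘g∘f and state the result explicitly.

  0 f~>1 g~>1 h~>1
  1 f~>3 g~>2 h~>3
  2 f~>4 g~>0 h~>2
⟦path⟧: (0->1 1->3 2->2)

Answer: (0->1 1->3 2->2)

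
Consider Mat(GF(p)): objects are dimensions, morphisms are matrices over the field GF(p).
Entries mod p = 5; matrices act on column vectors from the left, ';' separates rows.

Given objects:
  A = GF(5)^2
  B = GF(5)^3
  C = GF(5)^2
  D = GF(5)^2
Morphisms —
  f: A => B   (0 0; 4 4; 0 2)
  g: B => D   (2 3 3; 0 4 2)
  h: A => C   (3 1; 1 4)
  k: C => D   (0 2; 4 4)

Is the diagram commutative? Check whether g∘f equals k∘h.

Along f;g (path 1):
  e0=⟨1,0⟩ f=>⟨0,4,0⟩ g=>⟨2,1⟩
  e1=⟨0,1⟩ f=>⟨0,4,2⟩ g=>⟨3,0⟩
  composite₁ = (2 3; 1 0)
Along h;k (path 2):
  e0=⟨1,0⟩ h=>⟨3,1⟩ k=>⟨2,1⟩
  e1=⟨0,1⟩ h=>⟨1,4⟩ k=>⟨3,0⟩
  composite₂ = (2 3; 1 0)
Equal? same morphism ✓

Answer: COMMUTES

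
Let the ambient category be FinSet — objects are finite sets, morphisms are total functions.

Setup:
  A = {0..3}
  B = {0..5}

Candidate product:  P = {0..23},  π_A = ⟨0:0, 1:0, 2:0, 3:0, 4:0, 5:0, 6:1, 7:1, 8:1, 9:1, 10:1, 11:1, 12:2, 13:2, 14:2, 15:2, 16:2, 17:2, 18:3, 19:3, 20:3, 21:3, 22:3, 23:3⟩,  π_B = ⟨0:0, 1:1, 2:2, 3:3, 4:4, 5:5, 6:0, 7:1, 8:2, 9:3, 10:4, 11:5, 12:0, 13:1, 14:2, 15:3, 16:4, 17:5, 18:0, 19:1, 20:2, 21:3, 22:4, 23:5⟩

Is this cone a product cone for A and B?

Answer: VALID PRODUCT

Derivation:
|A|·|B| = 4·6 = 24;  |P| = 24
Check the pairing map k ↦ (π_A(k), π_B(k)):
  0 : (0,0)
  1 : (0,1)
  2 : (0,2)
  3 : (0,3)
  4 : (0,4)
  5 : (0,5)
  6 : (1,0)
  7 : (1,1)
  8 : (1,2)
  9 : (1,3)
  10 : (1,4)
  11 : (1,5)
  12 : (2,0)
  13 : (2,1)
  14 : (2,2)
  15 : (2,3)
  16 : (2,4)
  17 : (2,5)
  18 : (3,0)
  19 : (3,1)
  20 : (3,2)
  21 : (3,3)
  22 : (3,4)
  23 : (3,5)
distinct pairs in image: 24 / 24 needed
  → bijection onto A×B; projections well-typed.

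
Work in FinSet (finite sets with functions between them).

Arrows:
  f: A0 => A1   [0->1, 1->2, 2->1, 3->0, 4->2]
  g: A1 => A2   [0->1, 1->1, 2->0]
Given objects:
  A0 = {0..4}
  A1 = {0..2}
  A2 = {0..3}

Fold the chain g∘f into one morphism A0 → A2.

  0 f=>1 g=>1
  1 f=>2 g=>0
  2 f=>1 g=>1
  3 f=>0 g=>1
  4 f=>2 g=>0
⟦path⟧: [0->1, 1->0, 2->1, 3->1, 4->0]

Answer: [0->1, 1->0, 2->1, 3->1, 4->0]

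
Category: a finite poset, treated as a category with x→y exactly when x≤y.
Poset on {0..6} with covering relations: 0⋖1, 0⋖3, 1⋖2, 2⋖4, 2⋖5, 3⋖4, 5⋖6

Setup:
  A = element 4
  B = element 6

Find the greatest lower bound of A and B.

Answer: A∧B = 2

Trace:
{x : x≤A ∧ x≤B} = {0,1,2}  (A=4, B=6)
  0 ≤ 2
  1 ≤ 2
  2 ≤ 2
glb = 2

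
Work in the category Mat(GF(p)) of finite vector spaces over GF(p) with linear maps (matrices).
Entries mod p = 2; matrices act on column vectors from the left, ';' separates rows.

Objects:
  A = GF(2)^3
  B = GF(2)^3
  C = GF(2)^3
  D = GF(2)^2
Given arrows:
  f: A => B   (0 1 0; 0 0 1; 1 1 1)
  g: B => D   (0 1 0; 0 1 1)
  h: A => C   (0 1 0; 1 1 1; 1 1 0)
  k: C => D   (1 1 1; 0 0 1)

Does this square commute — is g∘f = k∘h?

Answer: DOES NOT COMMUTE

Derivation:
Along f;g (path 1):
  e0=(1,0,0) f=>(0,0,1) g=>(0,1)
  e1=(0,1,0) f=>(1,0,1) g=>(0,1)
  e2=(0,0,1) f=>(0,1,1) g=>(1,0)
  composite₁ = (0 0 1; 1 1 0)
Along h;k (path 2):
  e0=(1,0,0) h=>(0,1,1) k=>(0,1)
  e1=(0,1,0) h=>(1,1,1) k=>(1,1)
  e2=(0,0,1) h=>(0,1,0) k=>(1,0)
  composite₂ = (0 1 1; 1 1 0)
Equal? differ; not commutative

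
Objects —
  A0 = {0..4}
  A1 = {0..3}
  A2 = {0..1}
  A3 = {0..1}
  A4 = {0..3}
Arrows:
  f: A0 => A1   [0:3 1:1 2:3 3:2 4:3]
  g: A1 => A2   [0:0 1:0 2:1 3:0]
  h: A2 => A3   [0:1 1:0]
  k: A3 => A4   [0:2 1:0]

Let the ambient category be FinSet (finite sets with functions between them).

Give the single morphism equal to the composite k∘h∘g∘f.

Answer: [0:0 1:0 2:0 3:2 4:0]

Derivation:
  0 f=>3 g=>0 h=>1 k=>0
  1 f=>1 g=>0 h=>1 k=>0
  2 f=>3 g=>0 h=>1 k=>0
  3 f=>2 g=>1 h=>0 k=>2
  4 f=>3 g=>0 h=>1 k=>0
result: [0:0 1:0 2:0 3:2 4:0]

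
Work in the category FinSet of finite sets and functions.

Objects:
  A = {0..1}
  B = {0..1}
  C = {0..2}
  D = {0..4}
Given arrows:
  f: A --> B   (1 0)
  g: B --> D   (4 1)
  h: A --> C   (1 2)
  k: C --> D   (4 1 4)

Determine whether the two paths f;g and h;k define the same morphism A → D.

Answer: COMMUTES

Derivation:
1) trace f;g:
  0 f-->1 g-->1
  1 f-->0 g-->4
  ⟦path⟧₁ = (1 4)
2) trace h;k:
  0 h-->1 k-->1
  1 h-->2 k-->4
  ⟦path⟧₂ = (1 4)
Equal? equal; square commutes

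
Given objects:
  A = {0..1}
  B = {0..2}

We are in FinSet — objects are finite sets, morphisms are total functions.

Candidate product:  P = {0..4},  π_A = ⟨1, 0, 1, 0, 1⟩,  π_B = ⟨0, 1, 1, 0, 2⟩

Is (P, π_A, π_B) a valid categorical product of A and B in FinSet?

Answer: NOT A VALID PRODUCT — |P|=5 ≠ |A|·|B|=6

Work:
|A|·|B| = 2·3 = 6;  |P| = 5
  → cardinalities differ; no bijection possible.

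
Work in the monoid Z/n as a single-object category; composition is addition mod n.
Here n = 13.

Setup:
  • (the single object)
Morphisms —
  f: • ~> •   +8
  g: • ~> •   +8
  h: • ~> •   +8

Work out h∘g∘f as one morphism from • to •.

  0 +8≡8 +8≡3 +8≡11  (mod 13)
⟦path⟧: +11

Answer: +11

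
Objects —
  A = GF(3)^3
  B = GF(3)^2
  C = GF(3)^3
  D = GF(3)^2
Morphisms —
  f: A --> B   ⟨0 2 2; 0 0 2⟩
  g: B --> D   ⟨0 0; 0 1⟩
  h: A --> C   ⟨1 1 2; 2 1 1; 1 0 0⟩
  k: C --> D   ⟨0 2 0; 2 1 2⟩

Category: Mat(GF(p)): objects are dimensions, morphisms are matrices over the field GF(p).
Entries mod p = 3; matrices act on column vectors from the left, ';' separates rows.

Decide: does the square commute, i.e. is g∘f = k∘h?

Path 1 = f;g:
  e0=[1,0,0] f-->[0,0] g-->[0,0]
  e1=[0,1,0] f-->[2,0] g-->[0,0]
  e2=[0,0,1] f-->[2,2] g-->[0,2]
  ⟦path⟧₁ = ⟨0 0 0; 0 0 2⟩
Path 2 = h;k:
  e0=[1,0,0] h-->[1,2,1] k-->[1,0]
  e1=[0,1,0] h-->[1,1,0] k-->[2,0]
  e2=[0,0,1] h-->[2,1,0] k-->[2,2]
  ⟦path⟧₂ = ⟨1 2 2; 0 0 2⟩
Equal? differ; not commutative

Answer: DOES NOT COMMUTE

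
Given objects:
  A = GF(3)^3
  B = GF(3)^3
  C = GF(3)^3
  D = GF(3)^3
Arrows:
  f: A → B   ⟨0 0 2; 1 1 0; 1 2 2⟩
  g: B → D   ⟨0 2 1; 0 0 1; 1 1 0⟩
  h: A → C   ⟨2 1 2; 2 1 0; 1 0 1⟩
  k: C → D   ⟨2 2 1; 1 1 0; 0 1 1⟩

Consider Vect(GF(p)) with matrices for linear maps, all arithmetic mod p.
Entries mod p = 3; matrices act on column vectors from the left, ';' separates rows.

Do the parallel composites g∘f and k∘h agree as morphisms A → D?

Answer: DOES NOT COMMUTE

Trace:
1) trace f;g:
  e0=[1,0,0] f→[0,1,1] g→[0,1,1]
  e1=[0,1,0] f→[0,1,2] g→[1,2,1]
  e2=[0,0,1] f→[2,0,2] g→[2,2,2]
  result₁ = ⟨0 1 2; 1 2 2; 1 1 2⟩
2) trace h;k:
  e0=[1,0,0] h→[2,2,1] k→[0,1,0]
  e1=[0,1,0] h→[1,1,0] k→[1,2,1]
  e2=[0,0,1] h→[2,0,1] k→[2,2,1]
  result₂ = ⟨0 1 2; 1 2 2; 0 1 1⟩
Equal? NO — does not commute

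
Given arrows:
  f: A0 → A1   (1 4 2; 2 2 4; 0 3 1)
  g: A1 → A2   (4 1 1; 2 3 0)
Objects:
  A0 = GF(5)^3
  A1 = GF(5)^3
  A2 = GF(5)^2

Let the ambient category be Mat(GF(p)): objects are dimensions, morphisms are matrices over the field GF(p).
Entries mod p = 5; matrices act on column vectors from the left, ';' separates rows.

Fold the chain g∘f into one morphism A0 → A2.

  e0=(1,0,0) f→(1,2,0) g→(1,3)
  e1=(0,1,0) f→(4,2,3) g→(1,4)
  e2=(0,0,1) f→(2,4,1) g→(3,1)
⟦path⟧: (1 1 3; 3 4 1)

Answer: (1 1 3; 3 4 1)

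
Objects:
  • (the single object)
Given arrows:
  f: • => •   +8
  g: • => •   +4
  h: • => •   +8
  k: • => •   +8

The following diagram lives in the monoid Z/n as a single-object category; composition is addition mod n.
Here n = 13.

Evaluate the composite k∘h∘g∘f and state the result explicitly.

Answer: +2

Derivation:
  0 +8≡8 +4≡12 +8≡7 +8≡2  (mod 13)
composite: +2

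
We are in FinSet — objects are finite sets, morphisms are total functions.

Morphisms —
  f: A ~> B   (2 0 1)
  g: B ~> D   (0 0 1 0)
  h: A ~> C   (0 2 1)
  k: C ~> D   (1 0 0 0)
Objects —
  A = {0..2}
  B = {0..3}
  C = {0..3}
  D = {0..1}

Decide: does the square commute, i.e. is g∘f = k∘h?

Path 1 = f;g:
  0 f~>2 g~>1
  1 f~>0 g~>0
  2 f~>1 g~>0
  result₁ = (1 0 0)
Path 2 = h;k:
  0 h~>0 k~>1
  1 h~>2 k~>0
  2 h~>1 k~>0
  result₂ = (1 0 0)
Equal? YES — commutes

Answer: COMMUTES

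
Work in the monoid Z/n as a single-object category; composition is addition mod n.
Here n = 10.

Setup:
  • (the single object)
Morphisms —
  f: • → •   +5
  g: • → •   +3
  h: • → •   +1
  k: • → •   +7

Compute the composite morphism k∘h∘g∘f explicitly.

  0 +5≡5 +3≡8 +1≡9 +7≡6  (mod 10)
⟦path⟧: +6

Answer: +6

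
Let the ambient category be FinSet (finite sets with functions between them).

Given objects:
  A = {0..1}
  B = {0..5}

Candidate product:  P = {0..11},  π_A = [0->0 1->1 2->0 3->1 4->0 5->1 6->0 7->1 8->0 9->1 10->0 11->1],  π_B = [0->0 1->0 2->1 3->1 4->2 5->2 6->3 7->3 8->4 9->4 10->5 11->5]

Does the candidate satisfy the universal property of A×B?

|A|·|B| = 2·6 = 12;  |P| = 12
Check the pairing map k ↦ (π_A(k), π_B(k)):
  0 -> (0,0)
  1 -> (1,0)
  2 -> (0,1)
  3 -> (1,1)
  4 -> (0,2)
  5 -> (1,2)
  6 -> (0,3)
  7 -> (1,3)
  8 -> (0,4)
  9 -> (1,4)
  10 -> (0,5)
  11 -> (1,5)
distinct pairs in image: 12 / 12 needed
  → bijection onto A×B; projections well-typed.

Answer: VALID PRODUCT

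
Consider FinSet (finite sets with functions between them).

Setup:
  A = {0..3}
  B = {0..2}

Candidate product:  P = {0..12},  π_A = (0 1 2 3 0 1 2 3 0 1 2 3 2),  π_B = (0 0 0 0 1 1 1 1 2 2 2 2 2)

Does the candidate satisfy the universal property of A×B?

|A|·|B| = 4·3 = 12;  |P| = 13
  → cardinalities differ; no bijection possible.

Answer: NOT A VALID PRODUCT — |P|=13 ≠ |A|·|B|=12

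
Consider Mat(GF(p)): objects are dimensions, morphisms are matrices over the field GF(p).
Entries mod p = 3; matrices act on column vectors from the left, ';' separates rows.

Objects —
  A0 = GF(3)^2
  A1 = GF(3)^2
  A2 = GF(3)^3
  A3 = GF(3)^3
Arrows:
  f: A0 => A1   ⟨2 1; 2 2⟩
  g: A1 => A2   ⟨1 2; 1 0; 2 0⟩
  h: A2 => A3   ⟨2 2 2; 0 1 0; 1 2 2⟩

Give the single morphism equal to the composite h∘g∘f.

Answer: ⟨0 1; 2 1; 0 2⟩

Trace:
  e0=(1,0) f=>(2,2) g=>(0,2,1) h=>(0,2,0)
  e1=(0,1) f=>(1,2) g=>(2,1,2) h=>(1,1,2)
composite: ⟨0 1; 2 1; 0 2⟩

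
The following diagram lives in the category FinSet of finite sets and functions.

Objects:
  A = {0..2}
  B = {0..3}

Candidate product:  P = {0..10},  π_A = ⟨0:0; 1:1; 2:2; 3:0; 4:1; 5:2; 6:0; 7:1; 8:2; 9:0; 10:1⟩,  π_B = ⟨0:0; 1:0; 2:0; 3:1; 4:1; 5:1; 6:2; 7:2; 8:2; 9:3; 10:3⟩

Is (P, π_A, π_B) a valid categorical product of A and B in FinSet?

|A|·|B| = 3·4 = 12;  |P| = 11
  → cardinalities differ; no bijection possible.

Answer: NOT A VALID PRODUCT — |P|=11 ≠ |A|·|B|=12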